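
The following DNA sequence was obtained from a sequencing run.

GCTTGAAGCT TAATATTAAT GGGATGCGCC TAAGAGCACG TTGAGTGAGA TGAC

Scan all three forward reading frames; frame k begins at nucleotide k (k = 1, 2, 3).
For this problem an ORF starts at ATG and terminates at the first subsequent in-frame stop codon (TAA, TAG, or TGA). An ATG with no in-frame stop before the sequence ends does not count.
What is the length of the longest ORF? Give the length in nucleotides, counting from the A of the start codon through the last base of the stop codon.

Frame 1: GCT TGA AGC TTA ATA TTA ATG GGA TGC GCC TAA GAG CAC GTT GAG TGA GAT GAC — ATG at 19, stop TAA at 31 → 15 nt.
Frame 2: CTT GAA GCT TAA TAT TAA TGG GAT GCG CCT AAG AGC ACG TTG AGT GAG ATG — no ATG→stop ORF.
Frame 3: TTG AAG CTT AAT ATT AAT GGG ATG CGC CTA AGA GCA CGT TGA GTG AGA TGA — ATG at 24, stop TGA at 42 → 21 nt.
Longest: frame 3, positions 24–44, 21 nt = 7 codons = 6 aa. → 21 nucleotides.

21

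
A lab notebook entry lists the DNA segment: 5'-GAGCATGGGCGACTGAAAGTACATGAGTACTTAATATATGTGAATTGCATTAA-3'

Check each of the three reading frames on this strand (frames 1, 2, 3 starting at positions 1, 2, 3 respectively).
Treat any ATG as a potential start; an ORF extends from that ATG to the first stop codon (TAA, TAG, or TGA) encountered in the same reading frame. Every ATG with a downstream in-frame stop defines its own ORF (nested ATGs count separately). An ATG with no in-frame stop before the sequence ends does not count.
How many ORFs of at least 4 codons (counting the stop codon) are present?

Frame 1: GAG CAT GGG CGA CTG AAA GTA CAT GAG TAC TTA ATA TAT GTG AAT TGC ATT — no ATG→stop ORF.
Frame 2: AGC ATG GGC GAC TGA AAG TAC ATG AGT ACT TAA TAT ATG TGA ATT GCA TTA — ATG at 5, stop TGA at 14 → 12 nt; ATG at 23, stop TAA at 32 → 12 nt; ATG at 38, stop TGA at 41 → 6 nt.
Frame 3: GCA TGG GCG ACT GAA AGT ACA TGA GTA CTT AAT ATA TGT GAA TTG CAT TAA — no ATG→stop ORF.
ORFs ≥ 4 codons: frame 2 5–16 (4 codons), frame 2 23–34 (4 codons). Count = 2.

2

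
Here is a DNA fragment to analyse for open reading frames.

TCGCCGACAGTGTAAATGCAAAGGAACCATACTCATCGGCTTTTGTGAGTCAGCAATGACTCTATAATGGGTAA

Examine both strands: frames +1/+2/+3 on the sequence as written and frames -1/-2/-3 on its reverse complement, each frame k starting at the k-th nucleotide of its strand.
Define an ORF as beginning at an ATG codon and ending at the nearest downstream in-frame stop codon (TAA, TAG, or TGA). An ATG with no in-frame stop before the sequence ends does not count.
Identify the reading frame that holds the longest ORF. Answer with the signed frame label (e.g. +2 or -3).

+1

Reverse complement (5'→3'): TTACCCATTATAGAGTCATTGCTGACTCACAAAAGCCGATGAGTATGGTTCCTTTGCATTTACACTGTCGGCGA
Frame +1: TCG CCG ACA GTG TAA ATG CAA AGG AAC CAT ACT CAT CGG CTT TTG TGA GTC AGC AAT GAC TCT ATA ATG GGT — ATG at 16, stop TGA at 46 → 33 nt.
Frame +2: CGC CGA CAG TGT AAA TGC AAA GGA ACC ATA CTC ATC GGC TTT TGT GAG TCA GCA ATG ACT CTA TAA TGG GTA — ATG at 56, stop TAA at 65 → 12 nt.
Frame +3: GCC GAC AGT GTA AAT GCA AAG GAA CCA TAC TCA TCG GCT TTT GTG AGT CAG CAA TGA CTC TAT AAT GGG TAA — no ATG→stop ORF.
Frame -1: TTA CCC ATT ATA GAG TCA TTG CTG ACT CAC AAA AGC CGA TGA GTA TGG TTC CTT TGC ATT TAC ACT GTC GGC — no ATG→stop ORF.
Frame -2: TAC CCA TTA TAG AGT CAT TGC TGA CTC ACA AAA GCC GAT GAG TAT GGT TCC TTT GCA TTT ACA CTG TCG GCG — no ATG→stop ORF.
Frame -3: ACC CAT TAT AGA GTC ATT GCT GAC TCA CAA AAG CCG ATG AGT ATG GTT CCT TTG CAT TTA CAC TGT CGG CGA — no ATG→stop ORF.
Longest ORF is 33 nt in frame +1 (positions 16–48).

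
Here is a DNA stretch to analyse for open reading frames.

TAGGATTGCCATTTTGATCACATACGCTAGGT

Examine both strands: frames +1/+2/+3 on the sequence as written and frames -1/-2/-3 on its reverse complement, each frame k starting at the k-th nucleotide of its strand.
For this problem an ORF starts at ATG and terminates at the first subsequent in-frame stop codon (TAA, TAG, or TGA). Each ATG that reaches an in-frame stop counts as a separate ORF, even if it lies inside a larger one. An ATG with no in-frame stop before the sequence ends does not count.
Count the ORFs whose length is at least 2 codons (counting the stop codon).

Reverse complement (5'→3'): ACCTAGCGTATGTGATCAAAATGGCAATCCTA
Frame +1: TAG GAT TGC CAT TTT GAT CAC ATA CGC TAG — no ATG→stop ORF.
Frame +2: AGG ATT GCC ATT TTG ATC ACA TAC GCT AGG — no ATG→stop ORF.
Frame +3: GGA TTG CCA TTT TGA TCA CAT ACG CTA GGT — no ATG→stop ORF.
Frame -1: ACC TAG CGT ATG TGA TCA AAA TGG CAA TCC — ATG at 10, stop TGA at 13 → 6 nt.
Frame -2: CCT AGC GTA TGT GAT CAA AAT GGC AAT CCT — no ATG→stop ORF.
Frame -3: CTA GCG TAT GTG ATC AAA ATG GCA ATC CTA — no ATG→stop ORF.
ORFs ≥ 2 codons: frame -1 10–15 (2 codons). Count = 1.

1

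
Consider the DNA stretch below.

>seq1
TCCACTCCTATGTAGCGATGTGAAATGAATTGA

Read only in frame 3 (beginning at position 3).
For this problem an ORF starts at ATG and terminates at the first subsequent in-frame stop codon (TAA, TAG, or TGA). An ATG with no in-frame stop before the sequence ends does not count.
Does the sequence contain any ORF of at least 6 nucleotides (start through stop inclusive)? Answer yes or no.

yes

Frame 3: CAC TCC TAT GTA GCG ATG TGA AAT GAA TTG — ATG at 18, stop TGA at 21 → 6 nt.
Frame 3 has an ORF of 6 nucleotides (positions 18–23) ≥ 6, so yes.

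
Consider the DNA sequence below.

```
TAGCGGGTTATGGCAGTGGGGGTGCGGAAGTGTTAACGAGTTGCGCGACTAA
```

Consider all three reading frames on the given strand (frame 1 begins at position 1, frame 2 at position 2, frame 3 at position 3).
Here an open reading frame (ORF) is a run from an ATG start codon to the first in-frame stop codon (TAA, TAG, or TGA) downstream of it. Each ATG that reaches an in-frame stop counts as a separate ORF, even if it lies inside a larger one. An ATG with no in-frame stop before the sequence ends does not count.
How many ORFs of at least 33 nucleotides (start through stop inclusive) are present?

Frame 1: TAG CGG GTT ATG GCA GTG GGG GTG CGG AAG TGT TAA CGA GTT GCG CGA CTA — ATG at 10, stop TAA at 34 → 27 nt.
Frame 2: AGC GGG TTA TGG CAG TGG GGG TGC GGA AGT GTT AAC GAG TTG CGC GAC TAA — no ATG→stop ORF.
Frame 3: GCG GGT TAT GGC AGT GGG GGT GCG GAA GTG TTA ACG AGT TGC GCG ACT — no ATG→stop ORF.
No ORF reaches 33 nucleotides. Count = 0.

0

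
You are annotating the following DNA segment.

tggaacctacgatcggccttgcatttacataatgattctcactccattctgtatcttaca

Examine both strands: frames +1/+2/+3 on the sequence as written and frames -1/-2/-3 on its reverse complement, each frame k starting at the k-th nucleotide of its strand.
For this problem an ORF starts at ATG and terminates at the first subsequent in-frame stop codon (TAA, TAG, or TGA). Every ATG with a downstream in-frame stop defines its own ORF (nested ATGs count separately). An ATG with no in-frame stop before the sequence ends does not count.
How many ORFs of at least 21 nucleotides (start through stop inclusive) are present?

Reverse complement (5'→3'): TGTAAGATACAGAATGGAGTGAGAATCATTATGTAAATGCAAGGCCGATCGTAGGTTCCA
Frame +1: TGG AAC CTA CGA TCG GCC TTG CAT TTA CAT AAT GAT TCT CAC TCC ATT CTG TAT CTT ACA — no ATG→stop ORF.
Frame +2: GGA ACC TAC GAT CGG CCT TGC ATT TAC ATA ATG ATT CTC ACT CCA TTC TGT ATC TTA — no ATG→stop ORF.
Frame +3: GAA CCT ACG ATC GGC CTT GCA TTT ACA TAA TGA TTC TCA CTC CAT TCT GTA TCT TAC — no ATG→stop ORF.
Frame -1: TGT AAG ATA CAG AAT GGA GTG AGA ATC ATT ATG TAA ATG CAA GGC CGA TCG TAG GTT CCA — ATG at 31, stop TAA at 34 → 6 nt; ATG at 37, stop TAG at 52 → 18 nt.
Frame -2: GTA AGA TAC AGA ATG GAG TGA GAA TCA TTA TGT AAA TGC AAG GCC GAT CGT AGG TTC — ATG at 14, stop TGA at 20 → 9 nt.
Frame -3: TAA GAT ACA GAA TGG AGT GAG AAT CAT TAT GTA AAT GCA AGG CCG ATC GTA GGT TCC — no ATG→stop ORF.
No ORF reaches 21 nucleotides. Count = 0.

0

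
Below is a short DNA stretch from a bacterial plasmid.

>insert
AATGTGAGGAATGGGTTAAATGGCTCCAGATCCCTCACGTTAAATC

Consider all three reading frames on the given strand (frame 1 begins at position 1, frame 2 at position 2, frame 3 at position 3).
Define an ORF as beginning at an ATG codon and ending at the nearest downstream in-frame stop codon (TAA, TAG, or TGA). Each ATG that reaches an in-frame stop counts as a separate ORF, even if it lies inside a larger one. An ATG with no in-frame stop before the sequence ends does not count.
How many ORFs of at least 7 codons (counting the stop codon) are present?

1

Frame 1: AAT GTG AGG AAT GGG TTA AAT GGC TCC AGA TCC CTC ACG TTA AAT — no ATG→stop ORF.
Frame 2: ATG TGA GGA ATG GGT TAA ATG GCT CCA GAT CCC TCA CGT TAA ATC — ATG at 2, stop TGA at 5 → 6 nt; ATG at 11, stop TAA at 17 → 9 nt; ATG at 20, stop TAA at 41 → 24 nt.
Frame 3: TGT GAG GAA TGG GTT AAA TGG CTC CAG ATC CCT CAC GTT AAA — no ATG→stop ORF.
ORFs ≥ 7 codons: frame 2 20–43 (8 codons). Count = 1.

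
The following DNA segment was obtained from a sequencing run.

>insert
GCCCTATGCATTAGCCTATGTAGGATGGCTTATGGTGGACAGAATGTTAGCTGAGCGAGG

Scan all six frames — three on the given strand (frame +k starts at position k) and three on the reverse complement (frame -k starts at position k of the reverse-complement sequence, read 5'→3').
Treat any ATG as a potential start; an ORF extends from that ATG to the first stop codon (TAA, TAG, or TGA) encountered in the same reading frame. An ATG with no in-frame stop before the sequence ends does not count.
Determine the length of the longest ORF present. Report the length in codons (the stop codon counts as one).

Reverse complement (5'→3'): CCTCGCTCAGCTAACATTCTGTCCACCATAAGCCATCCTACATAGGCTAATGCATAGGGC
Frame +1: GCC CTA TGC ATT AGC CTA TGT AGG ATG GCT TAT GGT GGA CAG AAT GTT AGC TGA GCG AGG — ATG at 25, stop TGA at 52 → 30 nt.
Frame +2: CCC TAT GCA TTA GCC TAT GTA GGA TGG CTT ATG GTG GAC AGA ATG TTA GCT GAG CGA — no ATG→stop ORF.
Frame +3: CCT ATG CAT TAG CCT ATG TAG GAT GGC TTA TGG TGG ACA GAA TGT TAG CTG AGC GAG — ATG at 6, stop TAG at 12 → 9 nt; ATG at 18, stop TAG at 21 → 6 nt.
Frame -1: CCT CGC TCA GCT AAC ATT CTG TCC ACC ATA AGC CAT CCT ACA TAG GCT AAT GCA TAG GGC — no ATG→stop ORF.
Frame -2: CTC GCT CAG CTA ACA TTC TGT CCA CCA TAA GCC ATC CTA CAT AGG CTA ATG CAT AGG — no ATG→stop ORF.
Frame -3: TCG CTC AGC TAA CAT TCT GTC CAC CAT AAG CCA TCC TAC ATA GGC TAA TGC ATA GGG — no ATG→stop ORF.
Longest: frame +1, positions 25–54, 30 nt = 10 codons = 9 aa. → 10 codons.

10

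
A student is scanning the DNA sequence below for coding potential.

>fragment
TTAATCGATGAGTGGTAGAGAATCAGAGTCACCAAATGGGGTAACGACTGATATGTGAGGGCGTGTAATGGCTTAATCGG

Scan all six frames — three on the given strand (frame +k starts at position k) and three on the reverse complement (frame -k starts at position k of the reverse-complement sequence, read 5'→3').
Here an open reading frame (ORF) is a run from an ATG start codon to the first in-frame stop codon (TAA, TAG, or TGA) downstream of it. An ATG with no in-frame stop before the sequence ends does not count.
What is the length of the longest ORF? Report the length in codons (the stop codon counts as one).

17

Reverse complement (5'→3'): CCGATTAAGCCATTACACGCCCTCACATATCAGTCGTTACCCCATTTGGTGACTCTGATTCTCTACCACTCATCGATTAA
Frame +1: TTA ATC GAT GAG TGG TAG AGA ATC AGA GTC ACC AAA TGG GGT AAC GAC TGA TAT GTG AGG GCG TGT AAT GGC TTA ATC — no ATG→stop ORF.
Frame +2: TAA TCG ATG AGT GGT AGA GAA TCA GAG TCA CCA AAT GGG GTA ACG ACT GAT ATG TGA GGG CGT GTA ATG GCT TAA TCG — ATG at 8, stop TGA at 56 → 51 nt; ATG at 53, stop TGA at 56 → 6 nt; ATG at 68, stop TAA at 74 → 9 nt.
Frame +3: AAT CGA TGA GTG GTA GAG AAT CAG AGT CAC CAA ATG GGG TAA CGA CTG ATA TGT GAG GGC GTG TAA TGG CTT AAT CGG — ATG at 36, stop TAA at 42 → 9 nt.
Frame -1: CCG ATT AAG CCA TTA CAC GCC CTC ACA TAT CAG TCG TTA CCC CAT TTG GTG ACT CTG ATT CTC TAC CAC TCA TCG ATT — no ATG→stop ORF.
Frame -2: CGA TTA AGC CAT TAC ACG CCC TCA CAT ATC AGT CGT TAC CCC ATT TGG TGA CTC TGA TTC TCT ACC ACT CAT CGA TTA — no ATG→stop ORF.
Frame -3: GAT TAA GCC ATT ACA CGC CCT CAC ATA TCA GTC GTT ACC CCA TTT GGT GAC TCT GAT TCT CTA CCA CTC ATC GAT TAA — no ATG→stop ORF.
Longest: frame +2, positions 8–58, 51 nt = 17 codons = 16 aa. → 17 codons.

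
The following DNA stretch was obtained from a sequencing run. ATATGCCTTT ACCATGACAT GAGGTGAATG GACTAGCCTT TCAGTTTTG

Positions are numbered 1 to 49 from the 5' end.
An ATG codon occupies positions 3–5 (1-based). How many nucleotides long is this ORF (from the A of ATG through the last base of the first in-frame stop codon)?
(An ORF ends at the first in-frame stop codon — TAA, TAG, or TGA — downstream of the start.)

Codons from position 3: ATG (3–5), CCT (6–8), TTA (9–11), CCA (12–14), TGA (15–17).
TGA is the first in-frame stop; ORF spans 3–17, 15 nucleotides.

15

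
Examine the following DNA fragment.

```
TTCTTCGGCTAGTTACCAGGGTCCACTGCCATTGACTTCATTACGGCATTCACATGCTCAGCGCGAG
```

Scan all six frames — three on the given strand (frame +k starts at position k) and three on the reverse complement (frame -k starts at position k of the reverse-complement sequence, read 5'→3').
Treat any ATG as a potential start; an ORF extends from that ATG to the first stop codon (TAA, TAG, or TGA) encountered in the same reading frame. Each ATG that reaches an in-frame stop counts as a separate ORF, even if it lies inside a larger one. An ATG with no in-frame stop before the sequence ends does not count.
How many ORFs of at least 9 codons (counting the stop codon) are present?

1

Reverse complement (5'→3'): CTCGCGCTGAGCATGTGAATGCCGTAATGAAGTCAATGGCAGTGGACCCTGGTAACTAGCCGAAGAA
Frame +1: TTC TTC GGC TAG TTA CCA GGG TCC ACT GCC ATT GAC TTC ATT ACG GCA TTC ACA TGC TCA GCG CGA — no ATG→stop ORF.
Frame +2: TCT TCG GCT AGT TAC CAG GGT CCA CTG CCA TTG ACT TCA TTA CGG CAT TCA CAT GCT CAG CGC GAG — no ATG→stop ORF.
Frame +3: CTT CGG CTA GTT ACC AGG GTC CAC TGC CAT TGA CTT CAT TAC GGC ATT CAC ATG CTC AGC GCG — no ATG→stop ORF.
Frame -1: CTC GCG CTG AGC ATG TGA ATG CCG TAA TGA AGT CAA TGG CAG TGG ACC CTG GTA ACT AGC CGA AGA — ATG at 13, stop TGA at 16 → 6 nt; ATG at 19, stop TAA at 25 → 9 nt.
Frame -2: TCG CGC TGA GCA TGT GAA TGC CGT AAT GAA GTC AAT GGC AGT GGA CCC TGG TAA CTA GCC GAA GAA — no ATG→stop ORF.
Frame -3: CGC GCT GAG CAT GTG AAT GCC GTA ATG AAG TCA ATG GCA GTG GAC CCT GGT AAC TAG CCG AAG — ATG at 27, stop TAG at 57 → 33 nt; ATG at 36, stop TAG at 57 → 24 nt.
ORFs ≥ 9 codons: frame -3 27–59 (11 codons). Count = 1.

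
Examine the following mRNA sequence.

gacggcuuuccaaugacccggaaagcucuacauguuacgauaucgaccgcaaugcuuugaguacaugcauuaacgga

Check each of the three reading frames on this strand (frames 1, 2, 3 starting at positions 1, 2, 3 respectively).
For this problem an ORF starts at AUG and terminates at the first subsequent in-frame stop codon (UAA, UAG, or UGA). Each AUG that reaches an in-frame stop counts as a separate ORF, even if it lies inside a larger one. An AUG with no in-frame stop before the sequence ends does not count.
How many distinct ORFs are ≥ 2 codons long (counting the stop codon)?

Frame 1: GAC GGC UUU CCA AUG ACC CGG AAA GCU CUA CAU GUU ACG AUA UCG ACC GCA AUG CUU UGA GUA CAU GCA UUA ACG — AUG at 13, stop UGA at 58 → 48 nt; AUG at 52, stop UGA at 58 → 9 nt.
Frame 2: ACG GCU UUC CAA UGA CCC GGA AAG CUC UAC AUG UUA CGA UAU CGA CCG CAA UGC UUU GAG UAC AUG CAU UAA CGG — AUG at 32, stop UAA at 71 → 42 nt; AUG at 65, stop UAA at 71 → 9 nt.
Frame 3: CGG CUU UCC AAU GAC CCG GAA AGC UCU ACA UGU UAC GAU AUC GAC CGC AAU GCU UUG AGU ACA UGC AUU AAC GGA — no AUG→stop ORF.
ORFs ≥ 2 codons: frame 1 13–60 (16 codons), frame 1 52–60 (3 codons), frame 2 32–73 (14 codons), frame 2 65–73 (3 codons). Count = 4.

4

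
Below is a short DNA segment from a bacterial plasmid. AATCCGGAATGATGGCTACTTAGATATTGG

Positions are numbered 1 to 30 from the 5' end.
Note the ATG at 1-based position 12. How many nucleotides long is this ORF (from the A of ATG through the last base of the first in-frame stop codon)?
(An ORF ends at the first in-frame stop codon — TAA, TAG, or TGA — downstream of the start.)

Codons from position 12: ATG (12–14), GCT (15–17), ACT (18–20), TAG (21–23).
TAG is the first in-frame stop; ORF spans 12–23, 12 nucleotides.

12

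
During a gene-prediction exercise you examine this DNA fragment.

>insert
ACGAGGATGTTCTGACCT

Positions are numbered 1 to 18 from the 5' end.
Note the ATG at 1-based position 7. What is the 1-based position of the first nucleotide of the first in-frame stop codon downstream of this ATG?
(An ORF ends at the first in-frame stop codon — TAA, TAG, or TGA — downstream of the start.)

13

Codons from position 7: ATG (7–9), TTC (10–12), TGA (13–15).
TGA is a stop codon; it begins at position 13.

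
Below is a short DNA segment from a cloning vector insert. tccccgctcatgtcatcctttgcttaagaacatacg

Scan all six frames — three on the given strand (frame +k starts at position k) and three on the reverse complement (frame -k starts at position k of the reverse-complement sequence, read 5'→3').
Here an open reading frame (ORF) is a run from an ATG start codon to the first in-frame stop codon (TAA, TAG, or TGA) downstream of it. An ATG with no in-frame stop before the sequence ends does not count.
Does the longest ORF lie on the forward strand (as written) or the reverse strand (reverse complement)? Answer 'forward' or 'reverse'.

Reverse complement (5'→3'): CGTATGTTCTTAAGCAAAGGATGACATGAGCGGGGA
Frame +1: TCC CCG CTC ATG TCA TCC TTT GCT TAA GAA CAT ACG — ATG at 10, stop TAA at 25 → 18 nt.
Frame +2: CCC CGC TCA TGT CAT CCT TTG CTT AAG AAC ATA — no ATG→stop ORF.
Frame +3: CCC GCT CAT GTC ATC CTT TGC TTA AGA ACA TAC — no ATG→stop ORF.
Frame -1: CGT ATG TTC TTA AGC AAA GGA TGA CAT GAG CGG GGA — ATG at 4, stop TGA at 22 → 21 nt.
Frame -2: GTA TGT TCT TAA GCA AAG GAT GAC ATG AGC GGG — no ATG→stop ORF.
Frame -3: TAT GTT CTT AAG CAA AGG ATG ACA TGA GCG GGG — ATG at 21, stop TGA at 27 → 9 nt.
Forward-strand max 18 nt; reverse-strand max 21 nt. The reverse strand has the longer ORF.

reverse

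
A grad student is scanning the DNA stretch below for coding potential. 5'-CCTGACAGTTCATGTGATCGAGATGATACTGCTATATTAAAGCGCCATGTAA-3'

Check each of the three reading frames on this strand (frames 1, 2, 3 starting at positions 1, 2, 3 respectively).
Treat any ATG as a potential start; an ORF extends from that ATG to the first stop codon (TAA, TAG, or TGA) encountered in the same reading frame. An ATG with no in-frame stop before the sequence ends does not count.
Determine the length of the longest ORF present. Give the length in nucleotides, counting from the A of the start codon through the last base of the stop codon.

18

Frame 1: CCT GAC AGT TCA TGT GAT CGA GAT GAT ACT GCT ATA TTA AAG CGC CAT GTA — no ATG→stop ORF.
Frame 2: CTG ACA GTT CAT GTG ATC GAG ATG ATA CTG CTA TAT TAA AGC GCC ATG TAA — ATG at 23, stop TAA at 38 → 18 nt; ATG at 47, stop TAA at 50 → 6 nt.
Frame 3: TGA CAG TTC ATG TGA TCG AGA TGA TAC TGC TAT ATT AAA GCG CCA TGT — ATG at 12, stop TGA at 15 → 6 nt.
Longest: frame 2, positions 23–40, 18 nt = 6 codons = 5 aa. → 18 nucleotides.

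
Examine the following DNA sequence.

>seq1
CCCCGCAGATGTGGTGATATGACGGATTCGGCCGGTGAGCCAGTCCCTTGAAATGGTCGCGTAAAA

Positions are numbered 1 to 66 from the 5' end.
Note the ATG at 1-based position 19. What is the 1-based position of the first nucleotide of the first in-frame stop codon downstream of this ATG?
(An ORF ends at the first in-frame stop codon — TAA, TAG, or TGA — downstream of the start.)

Codons from position 19: ATG (19–21), ACG (22–24), GAT (25–27), TCG (28–30), GCC (31–33), GGT (34–36), GAG (37–39), CCA (40–42), GTC (43–45), CCT (46–48), TGA (49–51).
TGA is a stop codon; it begins at position 49.

49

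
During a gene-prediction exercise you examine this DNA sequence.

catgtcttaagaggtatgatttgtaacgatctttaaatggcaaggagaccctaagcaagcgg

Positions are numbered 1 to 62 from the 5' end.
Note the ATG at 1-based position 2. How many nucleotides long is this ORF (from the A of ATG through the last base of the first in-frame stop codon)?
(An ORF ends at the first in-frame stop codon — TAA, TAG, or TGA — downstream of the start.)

9

Codons from position 2: ATG (2–4), TCT (5–7), TAA (8–10).
TAA is the first in-frame stop; ORF spans 2–10, 9 nucleotides.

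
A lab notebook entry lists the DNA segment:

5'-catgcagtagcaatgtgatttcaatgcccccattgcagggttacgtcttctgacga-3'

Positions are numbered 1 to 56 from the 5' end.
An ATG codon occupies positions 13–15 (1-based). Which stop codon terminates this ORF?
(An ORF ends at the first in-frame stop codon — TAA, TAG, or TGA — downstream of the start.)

TGA

Codons from position 13: ATG (13–15), TGA (16–18).
The first in-frame stop codon is TGA.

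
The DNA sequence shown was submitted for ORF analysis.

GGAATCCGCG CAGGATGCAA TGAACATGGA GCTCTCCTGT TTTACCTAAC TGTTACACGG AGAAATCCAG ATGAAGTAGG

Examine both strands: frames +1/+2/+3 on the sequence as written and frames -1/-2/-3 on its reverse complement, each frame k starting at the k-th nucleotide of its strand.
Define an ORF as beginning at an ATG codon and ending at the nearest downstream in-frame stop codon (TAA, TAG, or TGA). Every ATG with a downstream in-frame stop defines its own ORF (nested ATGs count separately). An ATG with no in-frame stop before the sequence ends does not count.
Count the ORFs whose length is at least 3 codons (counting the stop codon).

4

Reverse complement (5'→3'): CCTACTTCATCTGGATTTCTCCGTGTAACAGTTAGGTAAAACAGGAGAGCTCCATGTTCATTGCATCCTGCGCGGATTCC
Frame +1: GGA ATC CGC GCA GGA TGC AAT GAA CAT GGA GCT CTC CTG TTT TAC CTA ACT GTT ACA CGG AGA AAT CCA GAT GAA GTA — no ATG→stop ORF.
Frame +2: GAA TCC GCG CAG GAT GCA ATG AAC ATG GAG CTC TCC TGT TTT ACC TAA CTG TTA CAC GGA GAA ATC CAG ATG AAG TAG — ATG at 20, stop TAA at 47 → 30 nt; ATG at 26, stop TAA at 47 → 24 nt; ATG at 71, stop TAG at 77 → 9 nt.
Frame +3: AAT CCG CGC AGG ATG CAA TGA ACA TGG AGC TCT CCT GTT TTA CCT AAC TGT TAC ACG GAG AAA TCC AGA TGA AGT AGG — ATG at 15, stop TGA at 21 → 9 nt.
Frame -1: CCT ACT TCA TCT GGA TTT CTC CGT GTA ACA GTT AGG TAA AAC AGG AGA GCT CCA TGT TCA TTG CAT CCT GCG CGG ATT — no ATG→stop ORF.
Frame -2: CTA CTT CAT CTG GAT TTC TCC GTG TAA CAG TTA GGT AAA ACA GGA GAG CTC CAT GTT CAT TGC ATC CTG CGC GGA TTC — no ATG→stop ORF.
Frame -3: TAC TTC ATC TGG ATT TCT CCG TGT AAC AGT TAG GTA AAA CAG GAG AGC TCC ATG TTC ATT GCA TCC TGC GCG GAT TCC — no ATG→stop ORF.
ORFs ≥ 3 codons: frame +2 20–49 (10 codons), frame +2 26–49 (8 codons), frame +2 71–79 (3 codons), frame +3 15–23 (3 codons). Count = 4.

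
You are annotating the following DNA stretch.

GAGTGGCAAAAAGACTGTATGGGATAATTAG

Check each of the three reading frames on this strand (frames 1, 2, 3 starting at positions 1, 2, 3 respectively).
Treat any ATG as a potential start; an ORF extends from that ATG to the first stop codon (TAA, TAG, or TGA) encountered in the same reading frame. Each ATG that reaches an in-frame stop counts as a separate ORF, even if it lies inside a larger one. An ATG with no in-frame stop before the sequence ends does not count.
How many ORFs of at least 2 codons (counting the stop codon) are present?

Frame 1: GAG TGG CAA AAA GAC TGT ATG GGA TAA TTA — ATG at 19, stop TAA at 25 → 9 nt.
Frame 2: AGT GGC AAA AAG ACT GTA TGG GAT AAT TAG — no ATG→stop ORF.
Frame 3: GTG GCA AAA AGA CTG TAT GGG ATA ATT — no ATG→stop ORF.
ORFs ≥ 2 codons: frame 1 19–27 (3 codons). Count = 1.

1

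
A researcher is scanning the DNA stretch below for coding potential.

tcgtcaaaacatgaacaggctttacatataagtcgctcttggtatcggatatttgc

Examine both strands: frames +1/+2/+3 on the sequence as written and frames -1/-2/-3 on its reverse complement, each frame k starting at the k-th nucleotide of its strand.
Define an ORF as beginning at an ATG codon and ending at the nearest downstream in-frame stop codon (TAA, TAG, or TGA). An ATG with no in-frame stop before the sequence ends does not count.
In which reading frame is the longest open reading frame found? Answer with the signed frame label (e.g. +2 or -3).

+2

Reverse complement (5'→3'): GCAAATATCCGATACCAAGAGCGACTTATATGTAAAGCCTGTTCATGTTTTGACGA
Frame +1: TCG TCA AAA CAT GAA CAG GCT TTA CAT ATA AGT CGC TCT TGG TAT CGG ATA TTT — no ATG→stop ORF.
Frame +2: CGT CAA AAC ATG AAC AGG CTT TAC ATA TAA GTC GCT CTT GGT ATC GGA TAT TTG — ATG at 11, stop TAA at 29 → 21 nt.
Frame +3: GTC AAA ACA TGA ACA GGC TTT ACA TAT AAG TCG CTC TTG GTA TCG GAT ATT TGC — no ATG→stop ORF.
Frame -1: GCA AAT ATC CGA TAC CAA GAG CGA CTT ATA TGT AAA GCC TGT TCA TGT TTT GAC — no ATG→stop ORF.
Frame -2: CAA ATA TCC GAT ACC AAG AGC GAC TTA TAT GTA AAG CCT GTT CAT GTT TTG ACG — no ATG→stop ORF.
Frame -3: AAA TAT CCG ATA CCA AGA GCG ACT TAT ATG TAA AGC CTG TTC ATG TTT TGA CGA — ATG at 30, stop TAA at 33 → 6 nt; ATG at 45, stop TGA at 51 → 9 nt.
Longest ORF is 21 nt in frame +2 (positions 11–31).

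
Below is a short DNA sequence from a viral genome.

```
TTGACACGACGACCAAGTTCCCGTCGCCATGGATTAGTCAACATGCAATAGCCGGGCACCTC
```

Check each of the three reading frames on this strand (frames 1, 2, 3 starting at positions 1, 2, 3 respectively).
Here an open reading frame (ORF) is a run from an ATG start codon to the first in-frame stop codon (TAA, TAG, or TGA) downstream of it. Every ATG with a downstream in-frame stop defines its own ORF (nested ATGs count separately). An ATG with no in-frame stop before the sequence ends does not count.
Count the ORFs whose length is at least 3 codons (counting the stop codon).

Frame 1: TTG ACA CGA CGA CCA AGT TCC CGT CGC CAT GGA TTA GTC AAC ATG CAA TAG CCG GGC ACC — ATG at 43, stop TAG at 49 → 9 nt.
Frame 2: TGA CAC GAC GAC CAA GTT CCC GTC GCC ATG GAT TAG TCA ACA TGC AAT AGC CGG GCA CCT — ATG at 29, stop TAG at 35 → 9 nt.
Frame 3: GAC ACG ACG ACC AAG TTC CCG TCG CCA TGG ATT AGT CAA CAT GCA ATA GCC GGG CAC CTC — no ATG→stop ORF.
ORFs ≥ 3 codons: frame 1 43–51 (3 codons), frame 2 29–37 (3 codons). Count = 2.

2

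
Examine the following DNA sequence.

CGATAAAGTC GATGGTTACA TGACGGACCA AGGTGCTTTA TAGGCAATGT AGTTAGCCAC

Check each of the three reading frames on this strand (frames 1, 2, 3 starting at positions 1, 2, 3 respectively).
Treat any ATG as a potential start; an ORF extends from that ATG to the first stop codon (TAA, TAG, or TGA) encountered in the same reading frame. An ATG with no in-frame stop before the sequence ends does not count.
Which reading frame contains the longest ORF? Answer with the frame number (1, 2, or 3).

Frame 1: CGA TAA AGT CGA TGG TTA CAT GAC GGA CCA AGG TGC TTT ATA GGC AAT GTA GTT AGC CAC — no ATG→stop ORF.
Frame 2: GAT AAA GTC GAT GGT TAC ATG ACG GAC CAA GGT GCT TTA TAG GCA ATG TAG TTA GCC — ATG at 20, stop TAG at 41 → 24 nt; ATG at 47, stop TAG at 50 → 6 nt.
Frame 3: ATA AAG TCG ATG GTT ACA TGA CGG ACC AAG GTG CTT TAT AGG CAA TGT AGT TAG CCA — ATG at 12, stop TGA at 21 → 12 nt.
Longest ORF is 24 nt in frame 2 (positions 20–43).

2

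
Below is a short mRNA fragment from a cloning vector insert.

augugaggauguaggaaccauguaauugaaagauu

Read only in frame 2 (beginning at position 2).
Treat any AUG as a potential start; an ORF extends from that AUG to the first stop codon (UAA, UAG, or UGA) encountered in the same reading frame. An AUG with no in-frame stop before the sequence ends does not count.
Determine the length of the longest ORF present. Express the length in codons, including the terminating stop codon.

2

Frame 2: UGU GAG GAU GUA GGA ACC AUG UAA UUG AAA GAU — AUG at 20, stop UAA at 23 → 6 nt.
Longest: frame 2, positions 20–25, 6 nt = 2 codons = 1 aa. → 2 codons.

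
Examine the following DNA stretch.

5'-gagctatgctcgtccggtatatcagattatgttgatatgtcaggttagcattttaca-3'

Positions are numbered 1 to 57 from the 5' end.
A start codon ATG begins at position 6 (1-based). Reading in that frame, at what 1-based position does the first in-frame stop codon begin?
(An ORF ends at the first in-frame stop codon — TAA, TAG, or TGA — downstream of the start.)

33

Codons from position 6: ATG (6–8), CTC (9–11), GTC (12–14), CGG (15–17), TAT (18–20), ATC (21–23), AGA (24–26), TTA (27–29), TGT (30–32), TGA (33–35).
TGA is a stop codon; it begins at position 33.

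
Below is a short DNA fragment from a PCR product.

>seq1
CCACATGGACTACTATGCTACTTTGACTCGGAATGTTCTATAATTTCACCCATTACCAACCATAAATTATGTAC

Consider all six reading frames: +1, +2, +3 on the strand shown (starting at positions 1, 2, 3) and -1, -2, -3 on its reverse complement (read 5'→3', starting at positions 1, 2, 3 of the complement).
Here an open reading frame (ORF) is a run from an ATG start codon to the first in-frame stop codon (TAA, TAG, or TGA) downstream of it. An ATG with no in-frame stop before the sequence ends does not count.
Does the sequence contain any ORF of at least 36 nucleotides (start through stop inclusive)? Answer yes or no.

Reverse complement (5'→3'): GTACATAATTTATGGTTGGTAATGGGTGAAATTATAGAACATTCCGAGTCAAAGTAGCATAGTAGTCCATGTGG
Frame +1: CCA CAT GGA CTA CTA TGC TAC TTT GAC TCG GAA TGT TCT ATA ATT TCA CCC ATT ACC AAC CAT AAA TTA TGT — no ATG→stop ORF.
Frame +2: CAC ATG GAC TAC TAT GCT ACT TTG ACT CGG AAT GTT CTA TAA TTT CAC CCA TTA CCA ACC ATA AAT TAT GTA — ATG at 5, stop TAA at 41 → 39 nt.
Frame +3: ACA TGG ACT ACT ATG CTA CTT TGA CTC GGA ATG TTC TAT AAT TTC ACC CAT TAC CAA CCA TAA ATT ATG TAC — ATG at 15, stop TGA at 24 → 12 nt; ATG at 33, stop TAA at 63 → 33 nt.
Frame -1: GTA CAT AAT TTA TGG TTG GTA ATG GGT GAA ATT ATA GAA CAT TCC GAG TCA AAG TAG CAT AGT AGT CCA TGT — ATG at 22, stop TAG at 55 → 36 nt.
Frame -2: TAC ATA ATT TAT GGT TGG TAA TGG GTG AAA TTA TAG AAC ATT CCG AGT CAA AGT AGC ATA GTA GTC CAT GTG — no ATG→stop ORF.
Frame -3: ACA TAA TTT ATG GTT GGT AAT GGG TGA AAT TAT AGA ACA TTC CGA GTC AAA GTA GCA TAG TAG TCC ATG TGG — ATG at 12, stop TGA at 27 → 18 nt.
Frame +2 has an ORF of 39 nucleotides (positions 5–43) ≥ 36, so yes.

yes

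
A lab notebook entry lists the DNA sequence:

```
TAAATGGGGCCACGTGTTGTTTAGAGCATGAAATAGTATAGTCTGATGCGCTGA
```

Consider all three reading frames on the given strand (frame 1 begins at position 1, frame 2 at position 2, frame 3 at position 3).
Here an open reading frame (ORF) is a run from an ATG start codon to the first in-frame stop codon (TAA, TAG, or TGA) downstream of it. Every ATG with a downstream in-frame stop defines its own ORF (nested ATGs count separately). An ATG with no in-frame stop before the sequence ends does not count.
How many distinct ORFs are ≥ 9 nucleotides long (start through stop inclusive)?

Frame 1: TAA ATG GGG CCA CGT GTT GTT TAG AGC ATG AAA TAG TAT AGT CTG ATG CGC TGA — ATG at 4, stop TAG at 22 → 21 nt; ATG at 28, stop TAG at 34 → 9 nt; ATG at 46, stop TGA at 52 → 9 nt.
Frame 2: AAA TGG GGC CAC GTG TTG TTT AGA GCA TGA AAT AGT ATA GTC TGA TGC GCT — no ATG→stop ORF.
Frame 3: AAT GGG GCC ACG TGT TGT TTA GAG CAT GAA ATA GTA TAG TCT GAT GCG CTG — no ATG→stop ORF.
ORFs ≥ 9 nucleotides: frame 1 4–24 (21 nucleotides), frame 1 28–36 (9 nucleotides), frame 1 46–54 (9 nucleotides). Count = 3.

3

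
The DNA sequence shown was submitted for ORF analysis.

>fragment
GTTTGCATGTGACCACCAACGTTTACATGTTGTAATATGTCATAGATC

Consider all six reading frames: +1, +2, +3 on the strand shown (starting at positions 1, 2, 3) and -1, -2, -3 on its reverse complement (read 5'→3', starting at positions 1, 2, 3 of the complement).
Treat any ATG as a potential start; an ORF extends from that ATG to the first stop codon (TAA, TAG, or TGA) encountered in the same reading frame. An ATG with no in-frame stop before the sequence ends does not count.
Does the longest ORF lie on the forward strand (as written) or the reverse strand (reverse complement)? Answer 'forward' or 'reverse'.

reverse

Reverse complement (5'→3'): GATCTATGACATATTACAACATGTAAACGTTGGTGGTCACATGCAAAC
Frame +1: GTT TGC ATG TGA CCA CCA ACG TTT ACA TGT TGT AAT ATG TCA TAG ATC — ATG at 7, stop TGA at 10 → 6 nt; ATG at 37, stop TAG at 43 → 9 nt.
Frame +2: TTT GCA TGT GAC CAC CAA CGT TTA CAT GTT GTA ATA TGT CAT AGA — no ATG→stop ORF.
Frame +3: TTG CAT GTG ACC ACC AAC GTT TAC ATG TTG TAA TAT GTC ATA GAT — ATG at 27, stop TAA at 33 → 9 nt.
Frame -1: GAT CTA TGA CAT ATT ACA ACA TGT AAA CGT TGG TGG TCA CAT GCA AAC — no ATG→stop ORF.
Frame -2: ATC TAT GAC ATA TTA CAA CAT GTA AAC GTT GGT GGT CAC ATG CAA — no ATG→stop ORF.
Frame -3: TCT ATG ACA TAT TAC AAC ATG TAA ACG TTG GTG GTC ACA TGC AAA — ATG at 6, stop TAA at 24 → 21 nt; ATG at 21, stop TAA at 24 → 6 nt.
Forward-strand max 9 nt; reverse-strand max 21 nt. The reverse strand has the longer ORF.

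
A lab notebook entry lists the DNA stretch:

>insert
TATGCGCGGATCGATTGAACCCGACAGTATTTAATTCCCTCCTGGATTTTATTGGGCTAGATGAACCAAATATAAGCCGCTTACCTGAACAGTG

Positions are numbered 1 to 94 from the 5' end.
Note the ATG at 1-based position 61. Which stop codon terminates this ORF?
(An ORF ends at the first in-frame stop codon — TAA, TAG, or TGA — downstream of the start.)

TAA

Codons from position 61: ATG (61–63), AAC (64–66), CAA (67–69), ATA (70–72), TAA (73–75).
The first in-frame stop codon is TAA.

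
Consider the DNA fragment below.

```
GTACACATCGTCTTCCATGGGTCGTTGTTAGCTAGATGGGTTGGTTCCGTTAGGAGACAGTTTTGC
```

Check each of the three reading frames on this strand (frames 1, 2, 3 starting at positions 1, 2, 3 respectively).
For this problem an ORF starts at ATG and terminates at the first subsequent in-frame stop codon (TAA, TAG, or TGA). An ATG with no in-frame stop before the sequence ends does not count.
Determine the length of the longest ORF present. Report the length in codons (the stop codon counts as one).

6

Frame 1: GTA CAC ATC GTC TTC CAT GGG TCG TTG TTA GCT AGA TGG GTT GGT TCC GTT AGG AGA CAG TTT TGC — no ATG→stop ORF.
Frame 2: TAC ACA TCG TCT TCC ATG GGT CGT TGT TAG CTA GAT GGG TTG GTT CCG TTA GGA GAC AGT TTT — ATG at 17, stop TAG at 29 → 15 nt.
Frame 3: ACA CAT CGT CTT CCA TGG GTC GTT GTT AGC TAG ATG GGT TGG TTC CGT TAG GAG ACA GTT TTG — ATG at 36, stop TAG at 51 → 18 nt.
Longest: frame 3, positions 36–53, 18 nt = 6 codons = 5 aa. → 6 codons.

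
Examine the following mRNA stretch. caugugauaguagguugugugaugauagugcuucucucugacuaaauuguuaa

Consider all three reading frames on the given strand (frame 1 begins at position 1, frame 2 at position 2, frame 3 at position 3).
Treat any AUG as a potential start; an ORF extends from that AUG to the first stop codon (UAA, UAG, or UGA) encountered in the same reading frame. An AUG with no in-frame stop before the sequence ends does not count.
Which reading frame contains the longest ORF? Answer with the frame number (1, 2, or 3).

1

Frame 1: CAU GUG AUA GUA GGU UGU GUG AUG AUA GUG CUU CUC UCU GAC UAA AUU GUU — AUG at 22, stop UAA at 43 → 24 nt.
Frame 2: AUG UGA UAG UAG GUU GUG UGA UGA UAG UGC UUC UCU CUG ACU AAA UUG UUA — AUG at 2, stop UGA at 5 → 6 nt.
Frame 3: UGU GAU AGU AGG UUG UGU GAU GAU AGU GCU UCU CUC UGA CUA AAU UGU UAA — no AUG→stop ORF.
Longest ORF is 24 nt in frame 1 (positions 22–45).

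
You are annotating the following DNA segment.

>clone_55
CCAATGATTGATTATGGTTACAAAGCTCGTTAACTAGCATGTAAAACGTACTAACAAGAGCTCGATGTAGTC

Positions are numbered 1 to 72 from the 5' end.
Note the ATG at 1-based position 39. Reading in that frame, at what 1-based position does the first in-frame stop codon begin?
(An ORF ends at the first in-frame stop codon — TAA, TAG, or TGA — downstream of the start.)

Codons from position 39: ATG (39–41), TAA (42–44).
TAA is a stop codon; it begins at position 42.

42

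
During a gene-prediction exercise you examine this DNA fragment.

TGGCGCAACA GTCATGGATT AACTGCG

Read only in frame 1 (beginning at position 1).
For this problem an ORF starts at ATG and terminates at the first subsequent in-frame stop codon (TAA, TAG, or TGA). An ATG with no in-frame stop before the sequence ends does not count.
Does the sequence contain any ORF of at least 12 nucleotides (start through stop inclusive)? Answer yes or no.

Frame 1: TGG CGC AAC AGT CAT GGA TTA ACT GCG — no ATG→stop ORF.
Largest ORF found is 0 nucleotides < 12, so no.

no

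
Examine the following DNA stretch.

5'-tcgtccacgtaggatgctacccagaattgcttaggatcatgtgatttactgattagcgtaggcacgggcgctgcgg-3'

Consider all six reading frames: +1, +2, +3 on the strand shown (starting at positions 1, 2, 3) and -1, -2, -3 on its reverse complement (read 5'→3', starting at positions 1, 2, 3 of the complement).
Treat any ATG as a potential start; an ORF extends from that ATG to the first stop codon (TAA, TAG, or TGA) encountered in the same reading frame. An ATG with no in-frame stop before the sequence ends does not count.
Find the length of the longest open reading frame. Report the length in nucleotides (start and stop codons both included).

24

Reverse complement (5'→3'): CCGCAGCGCCCGTGCCTACGCTAATCAGTAAATCACATGATCCTAAGCAATTCTGGGTAGCATCCTACGTGGACGA
Frame +1: TCG TCC ACG TAG GAT GCT ACC CAG AAT TGC TTA GGA TCA TGT GAT TTA CTG ATT AGC GTA GGC ACG GGC GCT GCG — no ATG→stop ORF.
Frame +2: CGT CCA CGT AGG ATG CTA CCC AGA ATT GCT TAG GAT CAT GTG ATT TAC TGA TTA GCG TAG GCA CGG GCG CTG CGG — ATG at 14, stop TAG at 32 → 21 nt.
Frame +3: GTC CAC GTA GGA TGC TAC CCA GAA TTG CTT AGG ATC ATG TGA TTT ACT GAT TAG CGT AGG CAC GGG CGC TGC — ATG at 39, stop TGA at 42 → 6 nt.
Frame -1: CCG CAG CGC CCG TGC CTA CGC TAA TCA GTA AAT CAC ATG ATC CTA AGC AAT TCT GGG TAG CAT CCT ACG TGG ACG — ATG at 37, stop TAG at 58 → 24 nt.
Frame -2: CGC AGC GCC CGT GCC TAC GCT AAT CAG TAA ATC ACA TGA TCC TAA GCA ATT CTG GGT AGC ATC CTA CGT GGA CGA — no ATG→stop ORF.
Frame -3: GCA GCG CCC GTG CCT ACG CTA ATC AGT AAA TCA CAT GAT CCT AAG CAA TTC TGG GTA GCA TCC TAC GTG GAC — no ATG→stop ORF.
Longest: frame -1, positions 37–60, 24 nt = 8 codons = 7 aa. → 24 nucleotides.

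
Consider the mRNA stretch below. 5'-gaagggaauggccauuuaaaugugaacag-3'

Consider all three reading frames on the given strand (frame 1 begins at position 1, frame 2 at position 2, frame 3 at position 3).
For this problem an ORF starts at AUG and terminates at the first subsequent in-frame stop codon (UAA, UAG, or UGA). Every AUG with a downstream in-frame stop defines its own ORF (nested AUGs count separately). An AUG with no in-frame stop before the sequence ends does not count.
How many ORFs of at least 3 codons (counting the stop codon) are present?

Frame 1: GAA GGG AAU GGC CAU UUA AAU GUG AAC — no AUG→stop ORF.
Frame 2: AAG GGA AUG GCC AUU UAA AUG UGA ACA — AUG at 8, stop UAA at 17 → 12 nt; AUG at 20, stop UGA at 23 → 6 nt.
Frame 3: AGG GAA UGG CCA UUU AAA UGU GAA CAG — no AUG→stop ORF.
ORFs ≥ 3 codons: frame 2 8–19 (4 codons). Count = 1.

1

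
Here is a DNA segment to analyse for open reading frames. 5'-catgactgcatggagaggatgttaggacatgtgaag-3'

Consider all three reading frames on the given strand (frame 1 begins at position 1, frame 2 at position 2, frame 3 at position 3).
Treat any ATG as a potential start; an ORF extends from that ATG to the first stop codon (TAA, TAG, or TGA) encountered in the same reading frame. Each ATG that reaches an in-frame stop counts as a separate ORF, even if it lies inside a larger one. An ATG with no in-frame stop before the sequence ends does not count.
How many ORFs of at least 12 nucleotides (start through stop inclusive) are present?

1

Frame 1: CAT GAC TGC ATG GAG AGG ATG TTA GGA CAT GTG AAG — no ATG→stop ORF.
Frame 2: ATG ACT GCA TGG AGA GGA TGT TAG GAC ATG TGA — ATG at 2, stop TAG at 23 → 24 nt; ATG at 29, stop TGA at 32 → 6 nt.
Frame 3: TGA CTG CAT GGA GAG GAT GTT AGG ACA TGT GAA — no ATG→stop ORF.
ORFs ≥ 12 nucleotides: frame 2 2–25 (24 nucleotides). Count = 1.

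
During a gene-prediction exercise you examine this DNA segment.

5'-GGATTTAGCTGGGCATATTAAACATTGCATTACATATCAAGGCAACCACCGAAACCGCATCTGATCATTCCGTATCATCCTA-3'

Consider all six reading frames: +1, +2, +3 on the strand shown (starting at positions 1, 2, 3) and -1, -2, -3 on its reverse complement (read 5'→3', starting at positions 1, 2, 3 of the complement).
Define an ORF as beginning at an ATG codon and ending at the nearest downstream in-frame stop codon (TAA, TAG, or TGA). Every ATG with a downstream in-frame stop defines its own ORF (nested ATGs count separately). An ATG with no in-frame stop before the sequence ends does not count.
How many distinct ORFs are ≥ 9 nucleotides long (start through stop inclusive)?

5

Reverse complement (5'→3'): TAGGATGATACGGAATGATCAGATGCGGTTTCGGTGGTTGCCTTGATATGTAATGCAATGTTTAATATGCCCAGCTAAATCC
Frame +1: GGA TTT AGC TGG GCA TAT TAA ACA TTG CAT TAC ATA TCA AGG CAA CCA CCG AAA CCG CAT CTG ATC ATT CCG TAT CAT CCT — no ATG→stop ORF.
Frame +2: GAT TTA GCT GGG CAT ATT AAA CAT TGC ATT ACA TAT CAA GGC AAC CAC CGA AAC CGC ATC TGA TCA TTC CGT ATC ATC CTA — no ATG→stop ORF.
Frame +3: ATT TAG CTG GGC ATA TTA AAC ATT GCA TTA CAT ATC AAG GCA ACC ACC GAA ACC GCA TCT GAT CAT TCC GTA TCA TCC — no ATG→stop ORF.
Frame -1: TAG GAT GAT ACG GAA TGA TCA GAT GCG GTT TCG GTG GTT GCC TTG ATA TGT AAT GCA ATG TTT AAT ATG CCC AGC TAA ATC — ATG at 58, stop TAA at 76 → 21 nt; ATG at 67, stop TAA at 76 → 12 nt.
Frame -2: AGG ATG ATA CGG AAT GAT CAG ATG CGG TTT CGG TGG TTG CCT TGA TAT GTA ATG CAA TGT TTA ATA TGC CCA GCT AAA TCC — ATG at 5, stop TGA at 44 → 42 nt; ATG at 23, stop TGA at 44 → 24 nt.
Frame -3: GGA TGA TAC GGA ATG ATC AGA TGC GGT TTC GGT GGT TGC CTT GAT ATG TAA TGC AAT GTT TAA TAT GCC CAG CTA AAT — ATG at 15, stop TAA at 51 → 39 nt; ATG at 48, stop TAA at 51 → 6 nt.
ORFs ≥ 9 nucleotides: frame -1 58–78 (21 nucleotides), frame -1 67–78 (12 nucleotides), frame -2 5–46 (42 nucleotides), frame -2 23–46 (24 nucleotides), frame -3 15–53 (39 nucleotides). Count = 5.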